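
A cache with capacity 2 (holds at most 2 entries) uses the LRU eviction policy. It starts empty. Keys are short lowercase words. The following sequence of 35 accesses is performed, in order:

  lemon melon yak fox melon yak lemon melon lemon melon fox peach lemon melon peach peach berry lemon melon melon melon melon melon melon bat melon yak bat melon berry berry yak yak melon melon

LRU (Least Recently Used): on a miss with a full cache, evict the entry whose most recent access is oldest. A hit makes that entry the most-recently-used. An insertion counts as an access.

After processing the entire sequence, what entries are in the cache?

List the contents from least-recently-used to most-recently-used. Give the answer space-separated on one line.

LRU simulation (capacity=2):
  1. access lemon: MISS. Cache (LRU->MRU): [lemon]
  2. access melon: MISS. Cache (LRU->MRU): [lemon melon]
  3. access yak: MISS, evict lemon. Cache (LRU->MRU): [melon yak]
  4. access fox: MISS, evict melon. Cache (LRU->MRU): [yak fox]
  5. access melon: MISS, evict yak. Cache (LRU->MRU): [fox melon]
  6. access yak: MISS, evict fox. Cache (LRU->MRU): [melon yak]
  7. access lemon: MISS, evict melon. Cache (LRU->MRU): [yak lemon]
  8. access melon: MISS, evict yak. Cache (LRU->MRU): [lemon melon]
  9. access lemon: HIT. Cache (LRU->MRU): [melon lemon]
  10. access melon: HIT. Cache (LRU->MRU): [lemon melon]
  11. access fox: MISS, evict lemon. Cache (LRU->MRU): [melon fox]
  12. access peach: MISS, evict melon. Cache (LRU->MRU): [fox peach]
  13. access lemon: MISS, evict fox. Cache (LRU->MRU): [peach lemon]
  14. access melon: MISS, evict peach. Cache (LRU->MRU): [lemon melon]
  15. access peach: MISS, evict lemon. Cache (LRU->MRU): [melon peach]
  16. access peach: HIT. Cache (LRU->MRU): [melon peach]
  17. access berry: MISS, evict melon. Cache (LRU->MRU): [peach berry]
  18. access lemon: MISS, evict peach. Cache (LRU->MRU): [berry lemon]
  19. access melon: MISS, evict berry. Cache (LRU->MRU): [lemon melon]
  20. access melon: HIT. Cache (LRU->MRU): [lemon melon]
  21. access melon: HIT. Cache (LRU->MRU): [lemon melon]
  22. access melon: HIT. Cache (LRU->MRU): [lemon melon]
  23. access melon: HIT. Cache (LRU->MRU): [lemon melon]
  24. access melon: HIT. Cache (LRU->MRU): [lemon melon]
  25. access bat: MISS, evict lemon. Cache (LRU->MRU): [melon bat]
  26. access melon: HIT. Cache (LRU->MRU): [bat melon]
  27. access yak: MISS, evict bat. Cache (LRU->MRU): [melon yak]
  28. access bat: MISS, evict melon. Cache (LRU->MRU): [yak bat]
  29. access melon: MISS, evict yak. Cache (LRU->MRU): [bat melon]
  30. access berry: MISS, evict bat. Cache (LRU->MRU): [melon berry]
  31. access berry: HIT. Cache (LRU->MRU): [melon berry]
  32. access yak: MISS, evict melon. Cache (LRU->MRU): [berry yak]
  33. access yak: HIT. Cache (LRU->MRU): [berry yak]
  34. access melon: MISS, evict berry. Cache (LRU->MRU): [yak melon]
  35. access melon: HIT. Cache (LRU->MRU): [yak melon]
Total: 12 hits, 23 misses, 21 evictions

Answer: yak melon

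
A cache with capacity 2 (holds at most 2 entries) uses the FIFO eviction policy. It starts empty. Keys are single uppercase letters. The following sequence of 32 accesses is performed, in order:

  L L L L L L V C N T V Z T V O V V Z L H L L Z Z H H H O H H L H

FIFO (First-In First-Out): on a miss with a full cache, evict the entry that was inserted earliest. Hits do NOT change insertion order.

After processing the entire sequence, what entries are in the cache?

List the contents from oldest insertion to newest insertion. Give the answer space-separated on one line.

Answer: H L

Derivation:
FIFO simulation (capacity=2):
  1. access L: MISS. Cache (old->new): [L]
  2. access L: HIT. Cache (old->new): [L]
  3. access L: HIT. Cache (old->new): [L]
  4. access L: HIT. Cache (old->new): [L]
  5. access L: HIT. Cache (old->new): [L]
  6. access L: HIT. Cache (old->new): [L]
  7. access V: MISS. Cache (old->new): [L V]
  8. access C: MISS, evict L. Cache (old->new): [V C]
  9. access N: MISS, evict V. Cache (old->new): [C N]
  10. access T: MISS, evict C. Cache (old->new): [N T]
  11. access V: MISS, evict N. Cache (old->new): [T V]
  12. access Z: MISS, evict T. Cache (old->new): [V Z]
  13. access T: MISS, evict V. Cache (old->new): [Z T]
  14. access V: MISS, evict Z. Cache (old->new): [T V]
  15. access O: MISS, evict T. Cache (old->new): [V O]
  16. access V: HIT. Cache (old->new): [V O]
  17. access V: HIT. Cache (old->new): [V O]
  18. access Z: MISS, evict V. Cache (old->new): [O Z]
  19. access L: MISS, evict O. Cache (old->new): [Z L]
  20. access H: MISS, evict Z. Cache (old->new): [L H]
  21. access L: HIT. Cache (old->new): [L H]
  22. access L: HIT. Cache (old->new): [L H]
  23. access Z: MISS, evict L. Cache (old->new): [H Z]
  24. access Z: HIT. Cache (old->new): [H Z]
  25. access H: HIT. Cache (old->new): [H Z]
  26. access H: HIT. Cache (old->new): [H Z]
  27. access H: HIT. Cache (old->new): [H Z]
  28. access O: MISS, evict H. Cache (old->new): [Z O]
  29. access H: MISS, evict Z. Cache (old->new): [O H]
  30. access H: HIT. Cache (old->new): [O H]
  31. access L: MISS, evict O. Cache (old->new): [H L]
  32. access H: HIT. Cache (old->new): [H L]
Total: 15 hits, 17 misses, 15 evictions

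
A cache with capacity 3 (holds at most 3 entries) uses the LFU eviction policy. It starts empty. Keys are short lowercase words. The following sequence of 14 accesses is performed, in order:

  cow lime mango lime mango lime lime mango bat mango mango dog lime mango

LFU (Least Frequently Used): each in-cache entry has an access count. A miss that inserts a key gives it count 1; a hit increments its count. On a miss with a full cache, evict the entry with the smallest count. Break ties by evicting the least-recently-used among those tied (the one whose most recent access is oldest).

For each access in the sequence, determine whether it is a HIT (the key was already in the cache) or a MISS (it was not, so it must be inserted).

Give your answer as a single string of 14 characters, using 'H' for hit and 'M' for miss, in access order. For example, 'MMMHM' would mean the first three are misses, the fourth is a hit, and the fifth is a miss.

LFU simulation (capacity=3):
  1. access cow: MISS. Cache: [cow(c=1)]
  2. access lime: MISS. Cache: [cow(c=1) lime(c=1)]
  3. access mango: MISS. Cache: [cow(c=1) lime(c=1) mango(c=1)]
  4. access lime: HIT, count now 2. Cache: [cow(c=1) mango(c=1) lime(c=2)]
  5. access mango: HIT, count now 2. Cache: [cow(c=1) lime(c=2) mango(c=2)]
  6. access lime: HIT, count now 3. Cache: [cow(c=1) mango(c=2) lime(c=3)]
  7. access lime: HIT, count now 4. Cache: [cow(c=1) mango(c=2) lime(c=4)]
  8. access mango: HIT, count now 3. Cache: [cow(c=1) mango(c=3) lime(c=4)]
  9. access bat: MISS, evict cow(c=1). Cache: [bat(c=1) mango(c=3) lime(c=4)]
  10. access mango: HIT, count now 4. Cache: [bat(c=1) lime(c=4) mango(c=4)]
  11. access mango: HIT, count now 5. Cache: [bat(c=1) lime(c=4) mango(c=5)]
  12. access dog: MISS, evict bat(c=1). Cache: [dog(c=1) lime(c=4) mango(c=5)]
  13. access lime: HIT, count now 5. Cache: [dog(c=1) mango(c=5) lime(c=5)]
  14. access mango: HIT, count now 6. Cache: [dog(c=1) lime(c=5) mango(c=6)]
Total: 9 hits, 5 misses, 2 evictions

Answer: MMMHHHHHMHHMHH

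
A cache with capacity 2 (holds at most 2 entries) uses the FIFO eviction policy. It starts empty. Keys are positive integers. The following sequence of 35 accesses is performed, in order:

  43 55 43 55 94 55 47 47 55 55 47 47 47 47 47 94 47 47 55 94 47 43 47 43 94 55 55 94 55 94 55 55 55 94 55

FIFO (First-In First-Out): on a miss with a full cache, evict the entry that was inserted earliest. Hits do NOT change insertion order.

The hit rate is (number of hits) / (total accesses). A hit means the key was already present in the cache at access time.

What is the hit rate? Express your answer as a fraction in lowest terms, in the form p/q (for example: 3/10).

Answer: 22/35

Derivation:
FIFO simulation (capacity=2):
  1. access 43: MISS. Cache (old->new): [43]
  2. access 55: MISS. Cache (old->new): [43 55]
  3. access 43: HIT. Cache (old->new): [43 55]
  4. access 55: HIT. Cache (old->new): [43 55]
  5. access 94: MISS, evict 43. Cache (old->new): [55 94]
  6. access 55: HIT. Cache (old->new): [55 94]
  7. access 47: MISS, evict 55. Cache (old->new): [94 47]
  8. access 47: HIT. Cache (old->new): [94 47]
  9. access 55: MISS, evict 94. Cache (old->new): [47 55]
  10. access 55: HIT. Cache (old->new): [47 55]
  11. access 47: HIT. Cache (old->new): [47 55]
  12. access 47: HIT. Cache (old->new): [47 55]
  13. access 47: HIT. Cache (old->new): [47 55]
  14. access 47: HIT. Cache (old->new): [47 55]
  15. access 47: HIT. Cache (old->new): [47 55]
  16. access 94: MISS, evict 47. Cache (old->new): [55 94]
  17. access 47: MISS, evict 55. Cache (old->new): [94 47]
  18. access 47: HIT. Cache (old->new): [94 47]
  19. access 55: MISS, evict 94. Cache (old->new): [47 55]
  20. access 94: MISS, evict 47. Cache (old->new): [55 94]
  21. access 47: MISS, evict 55. Cache (old->new): [94 47]
  22. access 43: MISS, evict 94. Cache (old->new): [47 43]
  23. access 47: HIT. Cache (old->new): [47 43]
  24. access 43: HIT. Cache (old->new): [47 43]
  25. access 94: MISS, evict 47. Cache (old->new): [43 94]
  26. access 55: MISS, evict 43. Cache (old->new): [94 55]
  27. access 55: HIT. Cache (old->new): [94 55]
  28. access 94: HIT. Cache (old->new): [94 55]
  29. access 55: HIT. Cache (old->new): [94 55]
  30. access 94: HIT. Cache (old->new): [94 55]
  31. access 55: HIT. Cache (old->new): [94 55]
  32. access 55: HIT. Cache (old->new): [94 55]
  33. access 55: HIT. Cache (old->new): [94 55]
  34. access 94: HIT. Cache (old->new): [94 55]
  35. access 55: HIT. Cache (old->new): [94 55]
Total: 22 hits, 13 misses, 11 evictions

Hit rate = 22/35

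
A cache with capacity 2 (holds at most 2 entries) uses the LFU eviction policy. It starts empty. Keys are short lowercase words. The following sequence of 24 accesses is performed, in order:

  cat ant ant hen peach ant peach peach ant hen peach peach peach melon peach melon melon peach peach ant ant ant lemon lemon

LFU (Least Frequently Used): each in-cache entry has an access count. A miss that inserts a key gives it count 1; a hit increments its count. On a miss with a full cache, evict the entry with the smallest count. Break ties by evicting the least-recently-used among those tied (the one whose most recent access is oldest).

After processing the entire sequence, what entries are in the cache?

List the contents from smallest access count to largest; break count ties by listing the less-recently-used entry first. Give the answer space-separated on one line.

Answer: lemon ant

Derivation:
LFU simulation (capacity=2):
  1. access cat: MISS. Cache: [cat(c=1)]
  2. access ant: MISS. Cache: [cat(c=1) ant(c=1)]
  3. access ant: HIT, count now 2. Cache: [cat(c=1) ant(c=2)]
  4. access hen: MISS, evict cat(c=1). Cache: [hen(c=1) ant(c=2)]
  5. access peach: MISS, evict hen(c=1). Cache: [peach(c=1) ant(c=2)]
  6. access ant: HIT, count now 3. Cache: [peach(c=1) ant(c=3)]
  7. access peach: HIT, count now 2. Cache: [peach(c=2) ant(c=3)]
  8. access peach: HIT, count now 3. Cache: [ant(c=3) peach(c=3)]
  9. access ant: HIT, count now 4. Cache: [peach(c=3) ant(c=4)]
  10. access hen: MISS, evict peach(c=3). Cache: [hen(c=1) ant(c=4)]
  11. access peach: MISS, evict hen(c=1). Cache: [peach(c=1) ant(c=4)]
  12. access peach: HIT, count now 2. Cache: [peach(c=2) ant(c=4)]
  13. access peach: HIT, count now 3. Cache: [peach(c=3) ant(c=4)]
  14. access melon: MISS, evict peach(c=3). Cache: [melon(c=1) ant(c=4)]
  15. access peach: MISS, evict melon(c=1). Cache: [peach(c=1) ant(c=4)]
  16. access melon: MISS, evict peach(c=1). Cache: [melon(c=1) ant(c=4)]
  17. access melon: HIT, count now 2. Cache: [melon(c=2) ant(c=4)]
  18. access peach: MISS, evict melon(c=2). Cache: [peach(c=1) ant(c=4)]
  19. access peach: HIT, count now 2. Cache: [peach(c=2) ant(c=4)]
  20. access ant: HIT, count now 5. Cache: [peach(c=2) ant(c=5)]
  21. access ant: HIT, count now 6. Cache: [peach(c=2) ant(c=6)]
  22. access ant: HIT, count now 7. Cache: [peach(c=2) ant(c=7)]
  23. access lemon: MISS, evict peach(c=2). Cache: [lemon(c=1) ant(c=7)]
  24. access lemon: HIT, count now 2. Cache: [lemon(c=2) ant(c=7)]
Total: 13 hits, 11 misses, 9 evictions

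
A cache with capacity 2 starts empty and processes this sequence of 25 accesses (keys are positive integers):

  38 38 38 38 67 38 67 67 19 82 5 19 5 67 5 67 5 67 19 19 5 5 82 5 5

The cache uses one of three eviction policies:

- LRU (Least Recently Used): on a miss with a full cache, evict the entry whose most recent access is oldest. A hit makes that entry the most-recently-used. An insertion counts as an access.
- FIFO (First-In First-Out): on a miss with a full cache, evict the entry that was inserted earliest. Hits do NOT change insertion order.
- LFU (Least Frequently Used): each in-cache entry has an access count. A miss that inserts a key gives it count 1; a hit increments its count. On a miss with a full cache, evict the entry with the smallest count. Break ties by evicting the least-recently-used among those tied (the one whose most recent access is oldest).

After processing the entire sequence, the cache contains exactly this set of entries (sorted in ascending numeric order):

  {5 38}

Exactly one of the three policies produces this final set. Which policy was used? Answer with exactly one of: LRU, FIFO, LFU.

Answer: LFU

Derivation:
Simulating under each policy and comparing final sets:
  LRU: final set = {5 82} -> differs
  FIFO: final set = {5 82} -> differs
  LFU: final set = {5 38} -> MATCHES target
Only LFU produces the target set.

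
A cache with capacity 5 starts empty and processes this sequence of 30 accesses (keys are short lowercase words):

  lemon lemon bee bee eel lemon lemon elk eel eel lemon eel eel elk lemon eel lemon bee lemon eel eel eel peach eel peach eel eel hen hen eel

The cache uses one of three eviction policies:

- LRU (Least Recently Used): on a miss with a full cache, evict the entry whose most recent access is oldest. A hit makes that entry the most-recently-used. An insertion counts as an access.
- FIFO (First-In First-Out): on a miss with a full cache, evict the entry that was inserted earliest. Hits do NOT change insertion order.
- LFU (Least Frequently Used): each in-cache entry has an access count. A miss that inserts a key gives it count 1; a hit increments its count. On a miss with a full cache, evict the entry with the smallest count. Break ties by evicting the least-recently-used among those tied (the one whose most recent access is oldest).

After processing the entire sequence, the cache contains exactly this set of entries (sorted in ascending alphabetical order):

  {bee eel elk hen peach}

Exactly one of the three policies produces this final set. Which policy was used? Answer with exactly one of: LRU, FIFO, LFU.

Answer: FIFO

Derivation:
Simulating under each policy and comparing final sets:
  LRU: final set = {bee eel hen lemon peach} -> differs
  FIFO: final set = {bee eel elk hen peach} -> MATCHES target
  LFU: final set = {bee eel hen lemon peach} -> differs
Only FIFO produces the target set.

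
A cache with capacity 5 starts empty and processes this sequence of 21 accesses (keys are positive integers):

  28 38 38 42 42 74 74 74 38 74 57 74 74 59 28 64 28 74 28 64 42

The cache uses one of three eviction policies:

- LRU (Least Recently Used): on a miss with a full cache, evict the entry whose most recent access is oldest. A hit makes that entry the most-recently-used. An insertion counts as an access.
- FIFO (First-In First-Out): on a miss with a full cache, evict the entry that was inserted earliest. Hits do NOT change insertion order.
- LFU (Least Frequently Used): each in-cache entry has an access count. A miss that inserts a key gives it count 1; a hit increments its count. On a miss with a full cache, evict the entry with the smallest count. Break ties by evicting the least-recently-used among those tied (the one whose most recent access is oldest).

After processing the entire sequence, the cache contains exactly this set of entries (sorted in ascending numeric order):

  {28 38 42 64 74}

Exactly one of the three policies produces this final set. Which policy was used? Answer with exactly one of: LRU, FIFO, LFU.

Simulating under each policy and comparing final sets:
  LRU: final set = {28 42 59 64 74} -> differs
  FIFO: final set = {28 42 57 59 64} -> differs
  LFU: final set = {28 38 42 64 74} -> MATCHES target
Only LFU produces the target set.

Answer: LFU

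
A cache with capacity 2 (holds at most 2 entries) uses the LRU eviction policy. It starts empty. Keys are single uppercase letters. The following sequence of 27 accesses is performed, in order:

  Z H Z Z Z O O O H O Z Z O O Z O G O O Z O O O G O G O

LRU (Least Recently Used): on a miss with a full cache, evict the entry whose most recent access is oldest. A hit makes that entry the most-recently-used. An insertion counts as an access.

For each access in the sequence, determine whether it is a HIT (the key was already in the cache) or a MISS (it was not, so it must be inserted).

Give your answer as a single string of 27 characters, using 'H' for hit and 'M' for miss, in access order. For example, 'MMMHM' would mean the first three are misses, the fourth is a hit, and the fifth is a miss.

Answer: MMHHHMHHMHMHHHHHMHHMHHHMHHH

Derivation:
LRU simulation (capacity=2):
  1. access Z: MISS. Cache (LRU->MRU): [Z]
  2. access H: MISS. Cache (LRU->MRU): [Z H]
  3. access Z: HIT. Cache (LRU->MRU): [H Z]
  4. access Z: HIT. Cache (LRU->MRU): [H Z]
  5. access Z: HIT. Cache (LRU->MRU): [H Z]
  6. access O: MISS, evict H. Cache (LRU->MRU): [Z O]
  7. access O: HIT. Cache (LRU->MRU): [Z O]
  8. access O: HIT. Cache (LRU->MRU): [Z O]
  9. access H: MISS, evict Z. Cache (LRU->MRU): [O H]
  10. access O: HIT. Cache (LRU->MRU): [H O]
  11. access Z: MISS, evict H. Cache (LRU->MRU): [O Z]
  12. access Z: HIT. Cache (LRU->MRU): [O Z]
  13. access O: HIT. Cache (LRU->MRU): [Z O]
  14. access O: HIT. Cache (LRU->MRU): [Z O]
  15. access Z: HIT. Cache (LRU->MRU): [O Z]
  16. access O: HIT. Cache (LRU->MRU): [Z O]
  17. access G: MISS, evict Z. Cache (LRU->MRU): [O G]
  18. access O: HIT. Cache (LRU->MRU): [G O]
  19. access O: HIT. Cache (LRU->MRU): [G O]
  20. access Z: MISS, evict G. Cache (LRU->MRU): [O Z]
  21. access O: HIT. Cache (LRU->MRU): [Z O]
  22. access O: HIT. Cache (LRU->MRU): [Z O]
  23. access O: HIT. Cache (LRU->MRU): [Z O]
  24. access G: MISS, evict Z. Cache (LRU->MRU): [O G]
  25. access O: HIT. Cache (LRU->MRU): [G O]
  26. access G: HIT. Cache (LRU->MRU): [O G]
  27. access O: HIT. Cache (LRU->MRU): [G O]
Total: 19 hits, 8 misses, 6 evictions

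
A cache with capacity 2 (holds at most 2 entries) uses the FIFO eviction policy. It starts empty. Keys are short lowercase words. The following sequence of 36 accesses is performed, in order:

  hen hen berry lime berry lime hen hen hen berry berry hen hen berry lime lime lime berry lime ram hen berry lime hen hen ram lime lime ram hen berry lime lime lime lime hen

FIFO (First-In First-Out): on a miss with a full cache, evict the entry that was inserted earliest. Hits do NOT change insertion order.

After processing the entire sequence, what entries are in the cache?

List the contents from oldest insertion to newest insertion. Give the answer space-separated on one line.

FIFO simulation (capacity=2):
  1. access hen: MISS. Cache (old->new): [hen]
  2. access hen: HIT. Cache (old->new): [hen]
  3. access berry: MISS. Cache (old->new): [hen berry]
  4. access lime: MISS, evict hen. Cache (old->new): [berry lime]
  5. access berry: HIT. Cache (old->new): [berry lime]
  6. access lime: HIT. Cache (old->new): [berry lime]
  7. access hen: MISS, evict berry. Cache (old->new): [lime hen]
  8. access hen: HIT. Cache (old->new): [lime hen]
  9. access hen: HIT. Cache (old->new): [lime hen]
  10. access berry: MISS, evict lime. Cache (old->new): [hen berry]
  11. access berry: HIT. Cache (old->new): [hen berry]
  12. access hen: HIT. Cache (old->new): [hen berry]
  13. access hen: HIT. Cache (old->new): [hen berry]
  14. access berry: HIT. Cache (old->new): [hen berry]
  15. access lime: MISS, evict hen. Cache (old->new): [berry lime]
  16. access lime: HIT. Cache (old->new): [berry lime]
  17. access lime: HIT. Cache (old->new): [berry lime]
  18. access berry: HIT. Cache (old->new): [berry lime]
  19. access lime: HIT. Cache (old->new): [berry lime]
  20. access ram: MISS, evict berry. Cache (old->new): [lime ram]
  21. access hen: MISS, evict lime. Cache (old->new): [ram hen]
  22. access berry: MISS, evict ram. Cache (old->new): [hen berry]
  23. access lime: MISS, evict hen. Cache (old->new): [berry lime]
  24. access hen: MISS, evict berry. Cache (old->new): [lime hen]
  25. access hen: HIT. Cache (old->new): [lime hen]
  26. access ram: MISS, evict lime. Cache (old->new): [hen ram]
  27. access lime: MISS, evict hen. Cache (old->new): [ram lime]
  28. access lime: HIT. Cache (old->new): [ram lime]
  29. access ram: HIT. Cache (old->new): [ram lime]
  30. access hen: MISS, evict ram. Cache (old->new): [lime hen]
  31. access berry: MISS, evict lime. Cache (old->new): [hen berry]
  32. access lime: MISS, evict hen. Cache (old->new): [berry lime]
  33. access lime: HIT. Cache (old->new): [berry lime]
  34. access lime: HIT. Cache (old->new): [berry lime]
  35. access lime: HIT. Cache (old->new): [berry lime]
  36. access hen: MISS, evict berry. Cache (old->new): [lime hen]
Total: 19 hits, 17 misses, 15 evictions

Answer: lime hen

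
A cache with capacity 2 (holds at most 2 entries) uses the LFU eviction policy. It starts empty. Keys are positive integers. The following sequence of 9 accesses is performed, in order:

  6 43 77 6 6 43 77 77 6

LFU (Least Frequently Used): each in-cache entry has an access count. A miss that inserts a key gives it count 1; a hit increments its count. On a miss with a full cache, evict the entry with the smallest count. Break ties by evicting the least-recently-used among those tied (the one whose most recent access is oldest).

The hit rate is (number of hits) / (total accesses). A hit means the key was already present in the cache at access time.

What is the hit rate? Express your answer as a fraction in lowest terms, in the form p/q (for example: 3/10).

LFU simulation (capacity=2):
  1. access 6: MISS. Cache: [6(c=1)]
  2. access 43: MISS. Cache: [6(c=1) 43(c=1)]
  3. access 77: MISS, evict 6(c=1). Cache: [43(c=1) 77(c=1)]
  4. access 6: MISS, evict 43(c=1). Cache: [77(c=1) 6(c=1)]
  5. access 6: HIT, count now 2. Cache: [77(c=1) 6(c=2)]
  6. access 43: MISS, evict 77(c=1). Cache: [43(c=1) 6(c=2)]
  7. access 77: MISS, evict 43(c=1). Cache: [77(c=1) 6(c=2)]
  8. access 77: HIT, count now 2. Cache: [6(c=2) 77(c=2)]
  9. access 6: HIT, count now 3. Cache: [77(c=2) 6(c=3)]
Total: 3 hits, 6 misses, 4 evictions

Hit rate = 3/9 = 1/3

Answer: 1/3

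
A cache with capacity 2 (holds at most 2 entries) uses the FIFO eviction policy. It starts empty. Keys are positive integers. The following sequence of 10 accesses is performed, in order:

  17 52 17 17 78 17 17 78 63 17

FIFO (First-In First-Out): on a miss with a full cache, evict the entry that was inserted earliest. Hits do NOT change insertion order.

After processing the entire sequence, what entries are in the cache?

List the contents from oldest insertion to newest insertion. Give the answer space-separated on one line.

FIFO simulation (capacity=2):
  1. access 17: MISS. Cache (old->new): [17]
  2. access 52: MISS. Cache (old->new): [17 52]
  3. access 17: HIT. Cache (old->new): [17 52]
  4. access 17: HIT. Cache (old->new): [17 52]
  5. access 78: MISS, evict 17. Cache (old->new): [52 78]
  6. access 17: MISS, evict 52. Cache (old->new): [78 17]
  7. access 17: HIT. Cache (old->new): [78 17]
  8. access 78: HIT. Cache (old->new): [78 17]
  9. access 63: MISS, evict 78. Cache (old->new): [17 63]
  10. access 17: HIT. Cache (old->new): [17 63]
Total: 5 hits, 5 misses, 3 evictions

Answer: 17 63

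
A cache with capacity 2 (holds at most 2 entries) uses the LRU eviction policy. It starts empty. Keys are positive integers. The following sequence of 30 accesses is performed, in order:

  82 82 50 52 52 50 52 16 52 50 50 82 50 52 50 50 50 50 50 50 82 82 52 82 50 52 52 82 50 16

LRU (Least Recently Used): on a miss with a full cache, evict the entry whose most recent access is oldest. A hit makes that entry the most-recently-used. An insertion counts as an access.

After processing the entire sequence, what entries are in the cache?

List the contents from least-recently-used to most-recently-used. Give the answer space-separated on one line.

Answer: 50 16

Derivation:
LRU simulation (capacity=2):
  1. access 82: MISS. Cache (LRU->MRU): [82]
  2. access 82: HIT. Cache (LRU->MRU): [82]
  3. access 50: MISS. Cache (LRU->MRU): [82 50]
  4. access 52: MISS, evict 82. Cache (LRU->MRU): [50 52]
  5. access 52: HIT. Cache (LRU->MRU): [50 52]
  6. access 50: HIT. Cache (LRU->MRU): [52 50]
  7. access 52: HIT. Cache (LRU->MRU): [50 52]
  8. access 16: MISS, evict 50. Cache (LRU->MRU): [52 16]
  9. access 52: HIT. Cache (LRU->MRU): [16 52]
  10. access 50: MISS, evict 16. Cache (LRU->MRU): [52 50]
  11. access 50: HIT. Cache (LRU->MRU): [52 50]
  12. access 82: MISS, evict 52. Cache (LRU->MRU): [50 82]
  13. access 50: HIT. Cache (LRU->MRU): [82 50]
  14. access 52: MISS, evict 82. Cache (LRU->MRU): [50 52]
  15. access 50: HIT. Cache (LRU->MRU): [52 50]
  16. access 50: HIT. Cache (LRU->MRU): [52 50]
  17. access 50: HIT. Cache (LRU->MRU): [52 50]
  18. access 50: HIT. Cache (LRU->MRU): [52 50]
  19. access 50: HIT. Cache (LRU->MRU): [52 50]
  20. access 50: HIT. Cache (LRU->MRU): [52 50]
  21. access 82: MISS, evict 52. Cache (LRU->MRU): [50 82]
  22. access 82: HIT. Cache (LRU->MRU): [50 82]
  23. access 52: MISS, evict 50. Cache (LRU->MRU): [82 52]
  24. access 82: HIT. Cache (LRU->MRU): [52 82]
  25. access 50: MISS, evict 52. Cache (LRU->MRU): [82 50]
  26. access 52: MISS, evict 82. Cache (LRU->MRU): [50 52]
  27. access 52: HIT. Cache (LRU->MRU): [50 52]
  28. access 82: MISS, evict 50. Cache (LRU->MRU): [52 82]
  29. access 50: MISS, evict 52. Cache (LRU->MRU): [82 50]
  30. access 16: MISS, evict 82. Cache (LRU->MRU): [50 16]
Total: 16 hits, 14 misses, 12 evictions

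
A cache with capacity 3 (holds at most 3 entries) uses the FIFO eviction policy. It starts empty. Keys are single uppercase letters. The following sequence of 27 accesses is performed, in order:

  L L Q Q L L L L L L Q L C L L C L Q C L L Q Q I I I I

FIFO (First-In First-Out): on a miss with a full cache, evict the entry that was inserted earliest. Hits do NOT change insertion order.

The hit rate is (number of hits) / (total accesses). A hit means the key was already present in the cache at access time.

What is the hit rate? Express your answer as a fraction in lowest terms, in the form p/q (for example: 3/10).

Answer: 23/27

Derivation:
FIFO simulation (capacity=3):
  1. access L: MISS. Cache (old->new): [L]
  2. access L: HIT. Cache (old->new): [L]
  3. access Q: MISS. Cache (old->new): [L Q]
  4. access Q: HIT. Cache (old->new): [L Q]
  5. access L: HIT. Cache (old->new): [L Q]
  6. access L: HIT. Cache (old->new): [L Q]
  7. access L: HIT. Cache (old->new): [L Q]
  8. access L: HIT. Cache (old->new): [L Q]
  9. access L: HIT. Cache (old->new): [L Q]
  10. access L: HIT. Cache (old->new): [L Q]
  11. access Q: HIT. Cache (old->new): [L Q]
  12. access L: HIT. Cache (old->new): [L Q]
  13. access C: MISS. Cache (old->new): [L Q C]
  14. access L: HIT. Cache (old->new): [L Q C]
  15. access L: HIT. Cache (old->new): [L Q C]
  16. access C: HIT. Cache (old->new): [L Q C]
  17. access L: HIT. Cache (old->new): [L Q C]
  18. access Q: HIT. Cache (old->new): [L Q C]
  19. access C: HIT. Cache (old->new): [L Q C]
  20. access L: HIT. Cache (old->new): [L Q C]
  21. access L: HIT. Cache (old->new): [L Q C]
  22. access Q: HIT. Cache (old->new): [L Q C]
  23. access Q: HIT. Cache (old->new): [L Q C]
  24. access I: MISS, evict L. Cache (old->new): [Q C I]
  25. access I: HIT. Cache (old->new): [Q C I]
  26. access I: HIT. Cache (old->new): [Q C I]
  27. access I: HIT. Cache (old->new): [Q C I]
Total: 23 hits, 4 misses, 1 evictions

Hit rate = 23/27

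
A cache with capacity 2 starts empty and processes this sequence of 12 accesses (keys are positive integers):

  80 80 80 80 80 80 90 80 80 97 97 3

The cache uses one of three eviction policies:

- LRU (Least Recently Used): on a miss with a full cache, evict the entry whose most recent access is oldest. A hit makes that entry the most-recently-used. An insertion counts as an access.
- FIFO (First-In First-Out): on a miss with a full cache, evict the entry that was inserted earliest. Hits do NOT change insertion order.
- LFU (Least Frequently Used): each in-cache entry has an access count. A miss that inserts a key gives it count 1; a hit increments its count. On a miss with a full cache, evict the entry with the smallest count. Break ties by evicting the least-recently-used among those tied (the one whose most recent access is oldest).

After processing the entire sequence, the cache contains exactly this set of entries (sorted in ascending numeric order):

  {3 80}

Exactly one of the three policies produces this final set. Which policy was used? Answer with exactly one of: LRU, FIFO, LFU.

Simulating under each policy and comparing final sets:
  LRU: final set = {3 97} -> differs
  FIFO: final set = {3 97} -> differs
  LFU: final set = {3 80} -> MATCHES target
Only LFU produces the target set.

Answer: LFU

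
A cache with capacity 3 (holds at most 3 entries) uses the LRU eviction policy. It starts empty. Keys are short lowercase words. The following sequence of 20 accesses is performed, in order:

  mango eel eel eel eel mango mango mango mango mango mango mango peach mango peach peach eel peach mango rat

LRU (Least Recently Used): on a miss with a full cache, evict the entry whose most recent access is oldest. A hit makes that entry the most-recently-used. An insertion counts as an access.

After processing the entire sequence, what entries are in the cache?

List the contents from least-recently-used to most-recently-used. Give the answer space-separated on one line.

Answer: peach mango rat

Derivation:
LRU simulation (capacity=3):
  1. access mango: MISS. Cache (LRU->MRU): [mango]
  2. access eel: MISS. Cache (LRU->MRU): [mango eel]
  3. access eel: HIT. Cache (LRU->MRU): [mango eel]
  4. access eel: HIT. Cache (LRU->MRU): [mango eel]
  5. access eel: HIT. Cache (LRU->MRU): [mango eel]
  6. access mango: HIT. Cache (LRU->MRU): [eel mango]
  7. access mango: HIT. Cache (LRU->MRU): [eel mango]
  8. access mango: HIT. Cache (LRU->MRU): [eel mango]
  9. access mango: HIT. Cache (LRU->MRU): [eel mango]
  10. access mango: HIT. Cache (LRU->MRU): [eel mango]
  11. access mango: HIT. Cache (LRU->MRU): [eel mango]
  12. access mango: HIT. Cache (LRU->MRU): [eel mango]
  13. access peach: MISS. Cache (LRU->MRU): [eel mango peach]
  14. access mango: HIT. Cache (LRU->MRU): [eel peach mango]
  15. access peach: HIT. Cache (LRU->MRU): [eel mango peach]
  16. access peach: HIT. Cache (LRU->MRU): [eel mango peach]
  17. access eel: HIT. Cache (LRU->MRU): [mango peach eel]
  18. access peach: HIT. Cache (LRU->MRU): [mango eel peach]
  19. access mango: HIT. Cache (LRU->MRU): [eel peach mango]
  20. access rat: MISS, evict eel. Cache (LRU->MRU): [peach mango rat]
Total: 16 hits, 4 misses, 1 evictions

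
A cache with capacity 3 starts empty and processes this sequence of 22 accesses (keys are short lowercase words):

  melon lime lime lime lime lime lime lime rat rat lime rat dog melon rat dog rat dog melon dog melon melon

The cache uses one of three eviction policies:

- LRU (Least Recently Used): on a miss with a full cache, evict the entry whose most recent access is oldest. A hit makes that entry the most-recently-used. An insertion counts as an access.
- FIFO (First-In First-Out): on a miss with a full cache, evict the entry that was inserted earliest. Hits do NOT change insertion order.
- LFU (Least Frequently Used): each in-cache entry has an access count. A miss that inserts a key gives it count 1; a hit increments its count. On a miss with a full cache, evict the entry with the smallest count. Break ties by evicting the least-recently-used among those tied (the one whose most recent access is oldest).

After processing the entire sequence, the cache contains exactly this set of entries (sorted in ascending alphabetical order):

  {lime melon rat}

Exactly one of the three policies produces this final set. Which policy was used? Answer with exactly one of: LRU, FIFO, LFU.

Answer: LFU

Derivation:
Simulating under each policy and comparing final sets:
  LRU: final set = {dog melon rat} -> differs
  FIFO: final set = {dog melon rat} -> differs
  LFU: final set = {lime melon rat} -> MATCHES target
Only LFU produces the target set.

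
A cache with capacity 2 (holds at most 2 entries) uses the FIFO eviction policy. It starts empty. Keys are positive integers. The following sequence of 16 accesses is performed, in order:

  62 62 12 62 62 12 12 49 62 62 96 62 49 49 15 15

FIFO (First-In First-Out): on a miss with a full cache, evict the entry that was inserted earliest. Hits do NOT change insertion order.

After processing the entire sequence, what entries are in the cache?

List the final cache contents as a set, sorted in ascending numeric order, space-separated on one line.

FIFO simulation (capacity=2):
  1. access 62: MISS. Cache (old->new): [62]
  2. access 62: HIT. Cache (old->new): [62]
  3. access 12: MISS. Cache (old->new): [62 12]
  4. access 62: HIT. Cache (old->new): [62 12]
  5. access 62: HIT. Cache (old->new): [62 12]
  6. access 12: HIT. Cache (old->new): [62 12]
  7. access 12: HIT. Cache (old->new): [62 12]
  8. access 49: MISS, evict 62. Cache (old->new): [12 49]
  9. access 62: MISS, evict 12. Cache (old->new): [49 62]
  10. access 62: HIT. Cache (old->new): [49 62]
  11. access 96: MISS, evict 49. Cache (old->new): [62 96]
  12. access 62: HIT. Cache (old->new): [62 96]
  13. access 49: MISS, evict 62. Cache (old->new): [96 49]
  14. access 49: HIT. Cache (old->new): [96 49]
  15. access 15: MISS, evict 96. Cache (old->new): [49 15]
  16. access 15: HIT. Cache (old->new): [49 15]
Total: 9 hits, 7 misses, 5 evictions

Answer: 15 49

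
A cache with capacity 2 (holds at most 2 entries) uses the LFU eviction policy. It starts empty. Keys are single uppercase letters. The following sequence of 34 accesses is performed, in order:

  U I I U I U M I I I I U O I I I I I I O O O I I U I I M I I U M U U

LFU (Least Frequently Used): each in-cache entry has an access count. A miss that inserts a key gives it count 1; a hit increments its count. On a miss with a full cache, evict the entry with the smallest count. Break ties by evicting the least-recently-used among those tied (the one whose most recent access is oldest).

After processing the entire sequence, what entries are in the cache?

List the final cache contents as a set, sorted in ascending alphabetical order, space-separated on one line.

Answer: I U

Derivation:
LFU simulation (capacity=2):
  1. access U: MISS. Cache: [U(c=1)]
  2. access I: MISS. Cache: [U(c=1) I(c=1)]
  3. access I: HIT, count now 2. Cache: [U(c=1) I(c=2)]
  4. access U: HIT, count now 2. Cache: [I(c=2) U(c=2)]
  5. access I: HIT, count now 3. Cache: [U(c=2) I(c=3)]
  6. access U: HIT, count now 3. Cache: [I(c=3) U(c=3)]
  7. access M: MISS, evict I(c=3). Cache: [M(c=1) U(c=3)]
  8. access I: MISS, evict M(c=1). Cache: [I(c=1) U(c=3)]
  9. access I: HIT, count now 2. Cache: [I(c=2) U(c=3)]
  10. access I: HIT, count now 3. Cache: [U(c=3) I(c=3)]
  11. access I: HIT, count now 4. Cache: [U(c=3) I(c=4)]
  12. access U: HIT, count now 4. Cache: [I(c=4) U(c=4)]
  13. access O: MISS, evict I(c=4). Cache: [O(c=1) U(c=4)]
  14. access I: MISS, evict O(c=1). Cache: [I(c=1) U(c=4)]
  15. access I: HIT, count now 2. Cache: [I(c=2) U(c=4)]
  16. access I: HIT, count now 3. Cache: [I(c=3) U(c=4)]
  17. access I: HIT, count now 4. Cache: [U(c=4) I(c=4)]
  18. access I: HIT, count now 5. Cache: [U(c=4) I(c=5)]
  19. access I: HIT, count now 6. Cache: [U(c=4) I(c=6)]
  20. access O: MISS, evict U(c=4). Cache: [O(c=1) I(c=6)]
  21. access O: HIT, count now 2. Cache: [O(c=2) I(c=6)]
  22. access O: HIT, count now 3. Cache: [O(c=3) I(c=6)]
  23. access I: HIT, count now 7. Cache: [O(c=3) I(c=7)]
  24. access I: HIT, count now 8. Cache: [O(c=3) I(c=8)]
  25. access U: MISS, evict O(c=3). Cache: [U(c=1) I(c=8)]
  26. access I: HIT, count now 9. Cache: [U(c=1) I(c=9)]
  27. access I: HIT, count now 10. Cache: [U(c=1) I(c=10)]
  28. access M: MISS, evict U(c=1). Cache: [M(c=1) I(c=10)]
  29. access I: HIT, count now 11. Cache: [M(c=1) I(c=11)]
  30. access I: HIT, count now 12. Cache: [M(c=1) I(c=12)]
  31. access U: MISS, evict M(c=1). Cache: [U(c=1) I(c=12)]
  32. access M: MISS, evict U(c=1). Cache: [M(c=1) I(c=12)]
  33. access U: MISS, evict M(c=1). Cache: [U(c=1) I(c=12)]
  34. access U: HIT, count now 2. Cache: [U(c=2) I(c=12)]
Total: 22 hits, 12 misses, 10 evictions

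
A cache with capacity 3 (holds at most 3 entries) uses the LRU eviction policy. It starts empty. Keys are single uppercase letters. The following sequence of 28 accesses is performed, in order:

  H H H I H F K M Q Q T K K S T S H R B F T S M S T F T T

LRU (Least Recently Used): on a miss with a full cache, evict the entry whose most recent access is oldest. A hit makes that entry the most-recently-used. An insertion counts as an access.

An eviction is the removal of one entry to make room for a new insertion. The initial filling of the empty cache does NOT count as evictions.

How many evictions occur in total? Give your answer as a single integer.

Answer: 14

Derivation:
LRU simulation (capacity=3):
  1. access H: MISS. Cache (LRU->MRU): [H]
  2. access H: HIT. Cache (LRU->MRU): [H]
  3. access H: HIT. Cache (LRU->MRU): [H]
  4. access I: MISS. Cache (LRU->MRU): [H I]
  5. access H: HIT. Cache (LRU->MRU): [I H]
  6. access F: MISS. Cache (LRU->MRU): [I H F]
  7. access K: MISS, evict I. Cache (LRU->MRU): [H F K]
  8. access M: MISS, evict H. Cache (LRU->MRU): [F K M]
  9. access Q: MISS, evict F. Cache (LRU->MRU): [K M Q]
  10. access Q: HIT. Cache (LRU->MRU): [K M Q]
  11. access T: MISS, evict K. Cache (LRU->MRU): [M Q T]
  12. access K: MISS, evict M. Cache (LRU->MRU): [Q T K]
  13. access K: HIT. Cache (LRU->MRU): [Q T K]
  14. access S: MISS, evict Q. Cache (LRU->MRU): [T K S]
  15. access T: HIT. Cache (LRU->MRU): [K S T]
  16. access S: HIT. Cache (LRU->MRU): [K T S]
  17. access H: MISS, evict K. Cache (LRU->MRU): [T S H]
  18. access R: MISS, evict T. Cache (LRU->MRU): [S H R]
  19. access B: MISS, evict S. Cache (LRU->MRU): [H R B]
  20. access F: MISS, evict H. Cache (LRU->MRU): [R B F]
  21. access T: MISS, evict R. Cache (LRU->MRU): [B F T]
  22. access S: MISS, evict B. Cache (LRU->MRU): [F T S]
  23. access M: MISS, evict F. Cache (LRU->MRU): [T S M]
  24. access S: HIT. Cache (LRU->MRU): [T M S]
  25. access T: HIT. Cache (LRU->MRU): [M S T]
  26. access F: MISS, evict M. Cache (LRU->MRU): [S T F]
  27. access T: HIT. Cache (LRU->MRU): [S F T]
  28. access T: HIT. Cache (LRU->MRU): [S F T]
Total: 11 hits, 17 misses, 14 evictions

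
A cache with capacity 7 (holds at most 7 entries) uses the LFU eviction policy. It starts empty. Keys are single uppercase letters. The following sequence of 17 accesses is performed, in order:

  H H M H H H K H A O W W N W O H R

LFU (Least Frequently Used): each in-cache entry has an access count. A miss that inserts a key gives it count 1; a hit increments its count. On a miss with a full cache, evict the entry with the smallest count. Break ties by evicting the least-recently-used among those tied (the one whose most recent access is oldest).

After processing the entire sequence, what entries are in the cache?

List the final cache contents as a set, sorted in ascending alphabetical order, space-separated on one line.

Answer: A H K N O R W

Derivation:
LFU simulation (capacity=7):
  1. access H: MISS. Cache: [H(c=1)]
  2. access H: HIT, count now 2. Cache: [H(c=2)]
  3. access M: MISS. Cache: [M(c=1) H(c=2)]
  4. access H: HIT, count now 3. Cache: [M(c=1) H(c=3)]
  5. access H: HIT, count now 4. Cache: [M(c=1) H(c=4)]
  6. access H: HIT, count now 5. Cache: [M(c=1) H(c=5)]
  7. access K: MISS. Cache: [M(c=1) K(c=1) H(c=5)]
  8. access H: HIT, count now 6. Cache: [M(c=1) K(c=1) H(c=6)]
  9. access A: MISS. Cache: [M(c=1) K(c=1) A(c=1) H(c=6)]
  10. access O: MISS. Cache: [M(c=1) K(c=1) A(c=1) O(c=1) H(c=6)]
  11. access W: MISS. Cache: [M(c=1) K(c=1) A(c=1) O(c=1) W(c=1) H(c=6)]
  12. access W: HIT, count now 2. Cache: [M(c=1) K(c=1) A(c=1) O(c=1) W(c=2) H(c=6)]
  13. access N: MISS. Cache: [M(c=1) K(c=1) A(c=1) O(c=1) N(c=1) W(c=2) H(c=6)]
  14. access W: HIT, count now 3. Cache: [M(c=1) K(c=1) A(c=1) O(c=1) N(c=1) W(c=3) H(c=6)]
  15. access O: HIT, count now 2. Cache: [M(c=1) K(c=1) A(c=1) N(c=1) O(c=2) W(c=3) H(c=6)]
  16. access H: HIT, count now 7. Cache: [M(c=1) K(c=1) A(c=1) N(c=1) O(c=2) W(c=3) H(c=7)]
  17. access R: MISS, evict M(c=1). Cache: [K(c=1) A(c=1) N(c=1) R(c=1) O(c=2) W(c=3) H(c=7)]
Total: 9 hits, 8 misses, 1 evictions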